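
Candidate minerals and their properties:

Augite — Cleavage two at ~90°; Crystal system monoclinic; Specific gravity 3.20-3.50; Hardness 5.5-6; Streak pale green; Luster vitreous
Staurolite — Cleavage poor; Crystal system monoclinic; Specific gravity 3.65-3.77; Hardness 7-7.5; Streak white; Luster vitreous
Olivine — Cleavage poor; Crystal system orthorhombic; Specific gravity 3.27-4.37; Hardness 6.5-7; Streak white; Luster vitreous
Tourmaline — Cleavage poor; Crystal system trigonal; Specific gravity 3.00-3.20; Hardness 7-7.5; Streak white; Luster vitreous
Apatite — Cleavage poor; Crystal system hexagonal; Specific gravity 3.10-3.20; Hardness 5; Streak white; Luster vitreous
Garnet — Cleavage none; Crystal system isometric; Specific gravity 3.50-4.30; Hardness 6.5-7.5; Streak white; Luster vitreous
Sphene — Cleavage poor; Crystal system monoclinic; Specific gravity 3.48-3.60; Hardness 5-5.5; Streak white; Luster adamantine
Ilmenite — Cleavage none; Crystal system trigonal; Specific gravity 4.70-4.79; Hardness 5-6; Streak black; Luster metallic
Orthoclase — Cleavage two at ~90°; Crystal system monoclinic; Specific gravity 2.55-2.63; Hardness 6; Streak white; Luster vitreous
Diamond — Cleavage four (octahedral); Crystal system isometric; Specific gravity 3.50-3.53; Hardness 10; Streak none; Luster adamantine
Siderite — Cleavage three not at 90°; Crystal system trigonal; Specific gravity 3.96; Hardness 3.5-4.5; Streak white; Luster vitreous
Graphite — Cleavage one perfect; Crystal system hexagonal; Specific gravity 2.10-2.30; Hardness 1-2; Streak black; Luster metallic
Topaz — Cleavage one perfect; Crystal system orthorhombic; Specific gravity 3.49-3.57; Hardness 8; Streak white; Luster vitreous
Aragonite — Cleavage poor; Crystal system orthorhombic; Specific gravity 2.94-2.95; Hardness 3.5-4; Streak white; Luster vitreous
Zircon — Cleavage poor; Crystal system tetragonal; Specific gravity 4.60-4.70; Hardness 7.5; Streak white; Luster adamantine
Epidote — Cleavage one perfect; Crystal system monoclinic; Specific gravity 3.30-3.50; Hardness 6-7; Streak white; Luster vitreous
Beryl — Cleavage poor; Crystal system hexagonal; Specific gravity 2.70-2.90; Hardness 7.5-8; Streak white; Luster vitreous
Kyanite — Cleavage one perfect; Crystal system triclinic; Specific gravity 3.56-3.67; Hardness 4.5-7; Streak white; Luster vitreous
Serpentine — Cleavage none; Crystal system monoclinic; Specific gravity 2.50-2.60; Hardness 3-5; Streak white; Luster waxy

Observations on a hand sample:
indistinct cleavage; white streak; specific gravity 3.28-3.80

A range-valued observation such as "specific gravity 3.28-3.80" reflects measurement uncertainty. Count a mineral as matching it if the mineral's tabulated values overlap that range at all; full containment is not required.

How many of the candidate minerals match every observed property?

Indistinct cleavage — narrows the field to Staurolite, Olivine, Tourmaline, Apatite, Sphene, Aragonite, Zircon, Beryl.
White streak — every remaining candidate is consistent.
Specific gravity 3.28-3.80 — narrows the field to Staurolite, Olivine, Sphene.
The minerals that satisfy all observations are Olivine, Sphene, Staurolite.
That is 3 minerals.

3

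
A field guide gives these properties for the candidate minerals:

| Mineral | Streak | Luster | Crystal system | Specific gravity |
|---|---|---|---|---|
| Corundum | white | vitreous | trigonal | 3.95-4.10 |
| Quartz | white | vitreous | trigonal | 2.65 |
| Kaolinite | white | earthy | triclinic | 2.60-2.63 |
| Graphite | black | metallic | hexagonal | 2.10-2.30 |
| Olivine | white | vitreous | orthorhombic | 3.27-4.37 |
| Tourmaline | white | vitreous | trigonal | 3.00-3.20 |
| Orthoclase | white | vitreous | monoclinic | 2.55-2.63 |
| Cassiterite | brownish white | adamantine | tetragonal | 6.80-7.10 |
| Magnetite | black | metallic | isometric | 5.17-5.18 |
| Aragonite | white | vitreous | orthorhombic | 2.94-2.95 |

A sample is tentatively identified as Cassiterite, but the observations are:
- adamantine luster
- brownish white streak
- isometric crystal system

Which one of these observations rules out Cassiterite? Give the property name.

Adamantine luster: Cassiterite has adamantine luster — agrees.
Brownish white streak: Cassiterite has brownish white streak — agrees.
Isometric crystal system: Cassiterite has tetragonal system — outside the reference range.
Everything matches except the crystal system.

crystal system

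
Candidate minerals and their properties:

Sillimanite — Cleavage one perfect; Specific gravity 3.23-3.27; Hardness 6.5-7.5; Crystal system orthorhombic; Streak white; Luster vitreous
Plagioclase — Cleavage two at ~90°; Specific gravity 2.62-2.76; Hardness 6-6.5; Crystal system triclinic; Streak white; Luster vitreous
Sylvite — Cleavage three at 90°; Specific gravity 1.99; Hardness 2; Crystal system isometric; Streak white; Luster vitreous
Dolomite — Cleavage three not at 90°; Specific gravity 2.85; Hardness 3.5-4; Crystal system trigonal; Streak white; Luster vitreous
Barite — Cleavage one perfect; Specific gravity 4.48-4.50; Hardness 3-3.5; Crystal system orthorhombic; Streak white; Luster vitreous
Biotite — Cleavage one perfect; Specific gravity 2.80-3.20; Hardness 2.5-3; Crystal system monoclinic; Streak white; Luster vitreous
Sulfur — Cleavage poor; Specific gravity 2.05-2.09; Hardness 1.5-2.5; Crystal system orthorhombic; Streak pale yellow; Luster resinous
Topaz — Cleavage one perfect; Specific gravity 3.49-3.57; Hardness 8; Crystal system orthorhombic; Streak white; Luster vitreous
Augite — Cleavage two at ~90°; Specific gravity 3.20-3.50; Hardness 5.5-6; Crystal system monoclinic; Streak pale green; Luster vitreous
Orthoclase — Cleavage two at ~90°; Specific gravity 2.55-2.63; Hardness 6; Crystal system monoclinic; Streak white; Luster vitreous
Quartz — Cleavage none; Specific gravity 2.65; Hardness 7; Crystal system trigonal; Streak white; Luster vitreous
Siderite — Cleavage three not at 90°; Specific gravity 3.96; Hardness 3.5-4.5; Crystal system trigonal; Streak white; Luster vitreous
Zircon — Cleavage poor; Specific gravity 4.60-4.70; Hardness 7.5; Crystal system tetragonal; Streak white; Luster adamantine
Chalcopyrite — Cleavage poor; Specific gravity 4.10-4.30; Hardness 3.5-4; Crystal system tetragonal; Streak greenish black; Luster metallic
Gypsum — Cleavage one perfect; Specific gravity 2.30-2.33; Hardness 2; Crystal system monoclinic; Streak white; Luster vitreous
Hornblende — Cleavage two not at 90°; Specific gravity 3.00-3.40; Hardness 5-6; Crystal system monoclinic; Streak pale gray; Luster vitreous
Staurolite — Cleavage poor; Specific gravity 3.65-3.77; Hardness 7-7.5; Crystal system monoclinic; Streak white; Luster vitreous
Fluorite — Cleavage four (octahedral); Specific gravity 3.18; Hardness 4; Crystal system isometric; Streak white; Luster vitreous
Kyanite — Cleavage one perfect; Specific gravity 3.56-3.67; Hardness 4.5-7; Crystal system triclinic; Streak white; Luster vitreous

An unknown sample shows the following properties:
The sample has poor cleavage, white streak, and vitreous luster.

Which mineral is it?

Staurolite

Poor cleavage: Sulfur, Zircon, Chalcopyrite, Staurolite remain.
White streak eliminates Sulfur, Chalcopyrite.
Vitreous luster rules out Zircon.
The only mineral consistent with every observation is Staurolite.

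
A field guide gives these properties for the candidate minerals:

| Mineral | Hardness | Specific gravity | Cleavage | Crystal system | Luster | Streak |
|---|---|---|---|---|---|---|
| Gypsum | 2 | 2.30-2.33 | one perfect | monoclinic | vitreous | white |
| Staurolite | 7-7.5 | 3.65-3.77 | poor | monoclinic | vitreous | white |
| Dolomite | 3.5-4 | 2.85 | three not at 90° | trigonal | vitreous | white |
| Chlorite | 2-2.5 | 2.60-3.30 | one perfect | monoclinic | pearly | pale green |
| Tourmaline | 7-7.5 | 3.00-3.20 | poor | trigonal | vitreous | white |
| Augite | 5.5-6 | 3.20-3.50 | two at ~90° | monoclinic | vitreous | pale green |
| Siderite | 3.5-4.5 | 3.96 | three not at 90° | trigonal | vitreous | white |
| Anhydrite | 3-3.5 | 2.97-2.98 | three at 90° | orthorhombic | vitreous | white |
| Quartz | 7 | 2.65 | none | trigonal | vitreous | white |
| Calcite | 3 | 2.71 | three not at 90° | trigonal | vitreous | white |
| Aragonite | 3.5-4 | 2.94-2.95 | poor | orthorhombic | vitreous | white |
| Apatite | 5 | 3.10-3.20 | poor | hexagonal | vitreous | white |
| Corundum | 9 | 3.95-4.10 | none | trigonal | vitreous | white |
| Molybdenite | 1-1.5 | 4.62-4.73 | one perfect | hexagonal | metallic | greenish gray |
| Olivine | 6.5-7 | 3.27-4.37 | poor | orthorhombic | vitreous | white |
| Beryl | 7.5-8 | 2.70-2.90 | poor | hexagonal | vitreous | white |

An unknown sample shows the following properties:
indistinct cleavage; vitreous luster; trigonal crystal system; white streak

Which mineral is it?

Tourmaline

Indistinct cleavage: narrows the field to Staurolite, Tourmaline, Aragonite, Apatite, Olivine, Beryl.
Vitreous luster: no further eliminations.
Trigonal crystal system: leaves Tourmaline.
White streak: all remaining candidates fit.
The only mineral consistent with every observation is Tourmaline.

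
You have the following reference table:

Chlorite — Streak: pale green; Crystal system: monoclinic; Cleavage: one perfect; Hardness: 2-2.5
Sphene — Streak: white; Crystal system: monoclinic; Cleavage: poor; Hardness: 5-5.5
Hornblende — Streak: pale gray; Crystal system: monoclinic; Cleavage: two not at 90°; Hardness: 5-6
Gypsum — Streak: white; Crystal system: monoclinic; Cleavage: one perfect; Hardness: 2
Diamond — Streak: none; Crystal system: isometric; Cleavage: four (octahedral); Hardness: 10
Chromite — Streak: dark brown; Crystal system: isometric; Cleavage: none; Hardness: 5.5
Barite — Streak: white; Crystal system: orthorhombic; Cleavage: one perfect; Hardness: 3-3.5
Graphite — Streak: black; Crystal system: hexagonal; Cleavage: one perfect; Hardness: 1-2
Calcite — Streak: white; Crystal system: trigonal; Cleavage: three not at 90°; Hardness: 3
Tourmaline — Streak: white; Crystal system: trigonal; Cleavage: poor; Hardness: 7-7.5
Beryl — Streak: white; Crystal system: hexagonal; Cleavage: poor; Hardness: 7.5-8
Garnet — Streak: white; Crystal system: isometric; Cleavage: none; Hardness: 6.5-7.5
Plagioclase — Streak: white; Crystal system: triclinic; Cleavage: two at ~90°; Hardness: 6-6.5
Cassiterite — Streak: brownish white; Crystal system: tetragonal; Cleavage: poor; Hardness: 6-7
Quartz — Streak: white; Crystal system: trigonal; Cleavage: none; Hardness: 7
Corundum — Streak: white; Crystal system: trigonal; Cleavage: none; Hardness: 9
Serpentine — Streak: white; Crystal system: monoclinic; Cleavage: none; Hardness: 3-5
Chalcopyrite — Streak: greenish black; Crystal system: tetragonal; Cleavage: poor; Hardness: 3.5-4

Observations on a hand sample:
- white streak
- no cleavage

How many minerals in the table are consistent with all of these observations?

White streak — Sphene, Gypsum, Barite, Calcite, Tourmaline, Beryl, Garnet, Plagioclase, Quartz, Corundum, Serpentine remain.
No cleavage — Garnet, Quartz, Corundum, Serpentine remain.
Consistent with every observation: Corundum, Garnet, Quartz, Serpentine.
That is 4 minerals.

4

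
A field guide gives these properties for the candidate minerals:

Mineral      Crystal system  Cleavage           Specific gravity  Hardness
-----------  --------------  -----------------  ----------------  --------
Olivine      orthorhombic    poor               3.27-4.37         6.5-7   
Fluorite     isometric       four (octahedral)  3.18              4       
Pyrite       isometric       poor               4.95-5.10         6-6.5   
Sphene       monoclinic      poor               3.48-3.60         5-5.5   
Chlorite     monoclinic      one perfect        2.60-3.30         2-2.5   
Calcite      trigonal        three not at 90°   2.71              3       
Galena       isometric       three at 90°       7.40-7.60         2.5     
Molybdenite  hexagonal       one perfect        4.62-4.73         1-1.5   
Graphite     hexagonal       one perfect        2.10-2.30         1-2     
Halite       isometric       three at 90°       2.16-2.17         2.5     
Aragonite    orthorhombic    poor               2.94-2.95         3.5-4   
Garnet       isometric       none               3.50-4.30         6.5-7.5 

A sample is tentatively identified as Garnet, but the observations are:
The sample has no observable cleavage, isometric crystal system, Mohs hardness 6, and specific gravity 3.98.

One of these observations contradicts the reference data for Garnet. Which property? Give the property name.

No observable cleavage: Garnet has cleavage none — matches.
Isometric crystal system: Garnet has isometric system — matches.
Mohs hardness 6: Garnet has hardness 6.5-7.5 — does not match.
Specific gravity 3.98: Garnet has SG 3.50-4.30 — matches.
Everything matches except the hardness.

hardness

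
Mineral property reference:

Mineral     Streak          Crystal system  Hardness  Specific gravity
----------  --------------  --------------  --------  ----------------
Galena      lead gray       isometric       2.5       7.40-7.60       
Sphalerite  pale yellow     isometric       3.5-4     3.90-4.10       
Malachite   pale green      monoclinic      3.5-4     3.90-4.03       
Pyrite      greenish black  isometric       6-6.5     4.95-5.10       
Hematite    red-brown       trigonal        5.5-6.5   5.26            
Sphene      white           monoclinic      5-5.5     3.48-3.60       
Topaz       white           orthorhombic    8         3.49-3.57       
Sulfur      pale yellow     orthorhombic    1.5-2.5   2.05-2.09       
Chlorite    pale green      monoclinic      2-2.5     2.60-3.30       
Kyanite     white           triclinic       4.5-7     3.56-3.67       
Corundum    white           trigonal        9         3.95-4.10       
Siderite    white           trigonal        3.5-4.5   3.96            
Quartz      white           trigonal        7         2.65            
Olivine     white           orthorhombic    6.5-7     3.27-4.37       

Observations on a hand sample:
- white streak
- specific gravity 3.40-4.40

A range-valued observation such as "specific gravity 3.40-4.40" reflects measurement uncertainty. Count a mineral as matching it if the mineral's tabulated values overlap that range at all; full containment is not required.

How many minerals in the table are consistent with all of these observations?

White streak — Sphene, Topaz, Kyanite, Corundum, Siderite, Quartz, Olivine remain.
Specific gravity 3.40-4.40 is inconsistent with Quartz.
Consistent with every observation: Corundum, Kyanite, Olivine, Siderite, Sphene, Topaz.
That is 6 minerals.

6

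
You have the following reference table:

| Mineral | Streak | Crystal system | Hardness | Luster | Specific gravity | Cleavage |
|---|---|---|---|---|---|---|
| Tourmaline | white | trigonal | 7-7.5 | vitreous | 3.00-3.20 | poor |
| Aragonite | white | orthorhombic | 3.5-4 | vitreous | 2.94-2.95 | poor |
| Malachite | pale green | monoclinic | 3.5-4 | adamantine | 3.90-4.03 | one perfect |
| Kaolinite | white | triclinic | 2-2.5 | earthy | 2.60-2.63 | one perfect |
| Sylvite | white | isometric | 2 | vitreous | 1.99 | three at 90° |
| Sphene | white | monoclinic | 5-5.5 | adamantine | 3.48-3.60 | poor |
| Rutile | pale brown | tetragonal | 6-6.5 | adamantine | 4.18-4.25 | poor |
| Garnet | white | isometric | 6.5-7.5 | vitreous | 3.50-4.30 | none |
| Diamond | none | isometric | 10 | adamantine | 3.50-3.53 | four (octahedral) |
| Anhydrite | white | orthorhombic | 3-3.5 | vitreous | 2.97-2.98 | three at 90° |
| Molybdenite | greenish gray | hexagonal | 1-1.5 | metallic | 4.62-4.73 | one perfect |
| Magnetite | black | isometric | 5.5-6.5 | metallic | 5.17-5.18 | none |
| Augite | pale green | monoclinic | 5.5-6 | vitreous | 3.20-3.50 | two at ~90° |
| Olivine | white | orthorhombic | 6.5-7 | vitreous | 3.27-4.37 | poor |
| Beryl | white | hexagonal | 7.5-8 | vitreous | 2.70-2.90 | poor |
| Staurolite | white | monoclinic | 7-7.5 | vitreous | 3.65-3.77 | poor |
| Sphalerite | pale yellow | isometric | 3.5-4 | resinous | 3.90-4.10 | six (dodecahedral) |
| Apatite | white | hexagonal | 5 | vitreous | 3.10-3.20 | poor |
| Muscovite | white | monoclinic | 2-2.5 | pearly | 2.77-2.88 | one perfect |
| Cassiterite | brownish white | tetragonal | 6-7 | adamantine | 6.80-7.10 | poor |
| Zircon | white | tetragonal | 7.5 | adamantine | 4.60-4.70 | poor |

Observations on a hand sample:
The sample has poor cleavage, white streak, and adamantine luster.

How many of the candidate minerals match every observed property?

2

Poor cleavage — leaves Tourmaline, Aragonite, Sphene, Rutile, Olivine, Beryl, Staurolite, Apatite, Cassiterite, Zircon.
White streak rules out Rutile, Cassiterite.
Adamantine luster — Sphene, Zircon remain.
The minerals that satisfy all observations are Sphene, Zircon.
That is 2 minerals.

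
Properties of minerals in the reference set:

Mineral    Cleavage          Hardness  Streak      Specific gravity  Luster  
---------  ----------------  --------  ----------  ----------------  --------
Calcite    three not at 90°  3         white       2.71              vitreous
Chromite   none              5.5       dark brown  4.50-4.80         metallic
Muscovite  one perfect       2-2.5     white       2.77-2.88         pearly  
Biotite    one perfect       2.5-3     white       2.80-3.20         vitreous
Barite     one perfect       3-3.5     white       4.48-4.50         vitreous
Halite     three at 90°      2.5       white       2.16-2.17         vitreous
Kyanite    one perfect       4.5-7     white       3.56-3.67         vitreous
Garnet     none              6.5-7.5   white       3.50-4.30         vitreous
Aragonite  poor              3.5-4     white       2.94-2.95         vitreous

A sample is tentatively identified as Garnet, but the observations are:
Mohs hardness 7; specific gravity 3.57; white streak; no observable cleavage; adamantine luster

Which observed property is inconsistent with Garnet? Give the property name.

Mohs hardness 7: Garnet has hardness 6.5-7.5 — consistent.
Specific gravity 3.57: Garnet has SG 3.50-4.30 — consistent.
White streak: Garnet has white streak — consistent.
No observable cleavage: Garnet has cleavage none — consistent.
Adamantine luster: Garnet has vitreous luster — does not match.
The luster is the one property that does not fit.

luster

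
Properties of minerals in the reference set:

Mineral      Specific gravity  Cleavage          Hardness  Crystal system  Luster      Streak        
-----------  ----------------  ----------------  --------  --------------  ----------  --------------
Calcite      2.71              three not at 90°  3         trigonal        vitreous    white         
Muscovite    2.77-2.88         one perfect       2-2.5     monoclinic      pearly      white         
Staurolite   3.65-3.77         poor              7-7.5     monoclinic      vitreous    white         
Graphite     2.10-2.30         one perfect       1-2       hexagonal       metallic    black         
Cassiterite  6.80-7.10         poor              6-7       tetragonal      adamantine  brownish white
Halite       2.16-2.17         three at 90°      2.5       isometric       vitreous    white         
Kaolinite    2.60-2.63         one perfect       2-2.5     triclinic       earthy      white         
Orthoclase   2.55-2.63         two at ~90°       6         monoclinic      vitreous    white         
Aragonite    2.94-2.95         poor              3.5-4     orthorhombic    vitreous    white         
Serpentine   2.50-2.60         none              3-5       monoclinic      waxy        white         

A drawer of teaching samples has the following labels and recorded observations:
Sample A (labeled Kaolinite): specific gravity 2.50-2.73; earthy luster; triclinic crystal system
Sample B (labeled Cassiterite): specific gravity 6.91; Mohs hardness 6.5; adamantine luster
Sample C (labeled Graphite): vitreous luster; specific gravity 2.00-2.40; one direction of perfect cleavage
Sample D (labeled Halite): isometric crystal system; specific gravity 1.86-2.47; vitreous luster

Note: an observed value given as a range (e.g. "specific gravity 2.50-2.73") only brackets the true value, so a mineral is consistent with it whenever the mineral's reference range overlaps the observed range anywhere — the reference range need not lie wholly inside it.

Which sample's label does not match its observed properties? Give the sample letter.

Sample A: all recorded properties match Kaolinite.
Sample B: all recorded properties match Cassiterite.
Sample C: vitreous luster is outside the reference for Graphite (metallic luster) — mislabeled.
Sample D: all recorded properties match Halite.
Sample C is the mislabeled one.

C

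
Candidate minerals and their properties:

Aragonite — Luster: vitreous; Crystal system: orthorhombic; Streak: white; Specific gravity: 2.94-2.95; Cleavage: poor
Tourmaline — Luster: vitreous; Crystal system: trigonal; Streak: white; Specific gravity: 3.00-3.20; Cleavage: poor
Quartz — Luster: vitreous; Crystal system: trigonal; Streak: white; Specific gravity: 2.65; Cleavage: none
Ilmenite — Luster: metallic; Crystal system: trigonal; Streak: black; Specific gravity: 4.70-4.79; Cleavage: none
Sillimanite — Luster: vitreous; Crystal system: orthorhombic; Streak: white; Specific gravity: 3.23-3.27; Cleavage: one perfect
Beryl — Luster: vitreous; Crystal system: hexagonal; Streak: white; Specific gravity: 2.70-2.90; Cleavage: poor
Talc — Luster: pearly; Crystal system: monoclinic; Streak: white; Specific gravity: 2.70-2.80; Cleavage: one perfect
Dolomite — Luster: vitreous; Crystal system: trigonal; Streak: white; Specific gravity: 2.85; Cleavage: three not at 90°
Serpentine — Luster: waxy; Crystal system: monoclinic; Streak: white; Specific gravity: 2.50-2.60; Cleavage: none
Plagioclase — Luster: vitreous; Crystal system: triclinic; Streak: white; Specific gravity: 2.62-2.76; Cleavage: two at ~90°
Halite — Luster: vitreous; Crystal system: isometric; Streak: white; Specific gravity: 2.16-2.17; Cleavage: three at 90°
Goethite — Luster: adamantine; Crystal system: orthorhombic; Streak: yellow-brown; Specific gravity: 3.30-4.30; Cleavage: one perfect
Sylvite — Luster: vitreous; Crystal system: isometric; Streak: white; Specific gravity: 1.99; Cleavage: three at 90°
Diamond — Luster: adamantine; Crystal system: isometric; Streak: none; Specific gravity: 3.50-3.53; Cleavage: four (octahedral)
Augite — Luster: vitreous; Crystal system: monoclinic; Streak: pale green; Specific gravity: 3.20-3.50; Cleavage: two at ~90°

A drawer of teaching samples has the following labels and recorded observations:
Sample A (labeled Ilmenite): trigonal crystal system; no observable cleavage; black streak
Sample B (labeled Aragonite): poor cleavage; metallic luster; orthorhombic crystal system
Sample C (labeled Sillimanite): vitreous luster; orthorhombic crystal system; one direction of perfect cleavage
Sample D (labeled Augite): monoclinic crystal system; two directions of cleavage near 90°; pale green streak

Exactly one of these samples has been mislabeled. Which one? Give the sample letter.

Sample A: every observation is compatible with the reference values for Ilmenite.
Sample B: Aragonite has vitreous luster, but the record shows metallic luster — this label is wrong.
Sample C: every observation is compatible with the reference values for Sillimanite.
Sample D: every observation is compatible with the reference values for Augite.
Only sample B is inconsistent with its label.

B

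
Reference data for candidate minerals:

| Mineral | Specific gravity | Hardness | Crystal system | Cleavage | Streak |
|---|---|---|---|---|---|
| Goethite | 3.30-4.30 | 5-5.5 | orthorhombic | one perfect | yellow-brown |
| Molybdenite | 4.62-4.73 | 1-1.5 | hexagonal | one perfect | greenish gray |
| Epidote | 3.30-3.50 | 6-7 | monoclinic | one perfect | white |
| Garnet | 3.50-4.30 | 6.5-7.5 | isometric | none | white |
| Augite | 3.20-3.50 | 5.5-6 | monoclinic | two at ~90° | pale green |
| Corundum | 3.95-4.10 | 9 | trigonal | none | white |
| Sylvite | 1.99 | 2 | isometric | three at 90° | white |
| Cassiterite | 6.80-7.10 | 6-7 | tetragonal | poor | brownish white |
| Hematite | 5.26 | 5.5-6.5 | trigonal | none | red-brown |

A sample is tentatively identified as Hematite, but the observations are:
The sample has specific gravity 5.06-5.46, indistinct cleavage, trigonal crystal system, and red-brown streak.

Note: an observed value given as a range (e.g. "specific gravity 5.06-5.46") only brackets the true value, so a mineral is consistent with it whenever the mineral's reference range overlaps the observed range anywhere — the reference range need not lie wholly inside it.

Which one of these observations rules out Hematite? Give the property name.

Specific gravity 5.06-5.46: Hematite has SG 5.26 — agrees.
Indistinct cleavage: Hematite has cleavage none — does not match.
Trigonal crystal system: Hematite has trigonal system — agrees.
Red-brown streak: Hematite has red-brown streak — agrees.
Everything matches except the cleavage.

cleavage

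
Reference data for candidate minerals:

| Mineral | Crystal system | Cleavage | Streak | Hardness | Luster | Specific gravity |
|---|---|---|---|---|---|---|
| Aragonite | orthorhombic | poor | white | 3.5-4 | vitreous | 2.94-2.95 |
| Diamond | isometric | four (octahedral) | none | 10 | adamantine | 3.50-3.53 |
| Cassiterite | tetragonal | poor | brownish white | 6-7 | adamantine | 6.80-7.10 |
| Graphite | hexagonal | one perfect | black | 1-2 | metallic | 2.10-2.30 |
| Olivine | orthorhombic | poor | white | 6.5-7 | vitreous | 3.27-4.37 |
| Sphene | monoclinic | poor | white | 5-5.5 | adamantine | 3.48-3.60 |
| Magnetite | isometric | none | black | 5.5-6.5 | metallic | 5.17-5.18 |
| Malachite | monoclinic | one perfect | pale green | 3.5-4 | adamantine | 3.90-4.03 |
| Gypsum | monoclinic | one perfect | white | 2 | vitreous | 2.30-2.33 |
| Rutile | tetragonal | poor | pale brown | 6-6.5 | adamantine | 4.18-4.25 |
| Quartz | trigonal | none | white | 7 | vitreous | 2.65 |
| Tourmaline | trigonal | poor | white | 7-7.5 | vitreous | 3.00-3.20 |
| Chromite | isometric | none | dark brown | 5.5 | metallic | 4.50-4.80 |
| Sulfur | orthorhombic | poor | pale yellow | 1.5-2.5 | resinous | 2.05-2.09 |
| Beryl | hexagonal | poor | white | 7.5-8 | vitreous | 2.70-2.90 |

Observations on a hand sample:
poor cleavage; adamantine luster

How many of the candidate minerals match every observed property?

3

Poor cleavage: leaves Aragonite, Cassiterite, Olivine, Sphene, Rutile, Tourmaline, Sulfur, Beryl.
Adamantine luster: narrows the field to Cassiterite, Sphene, Rutile.
Consistent with every observation: Cassiterite, Rutile, Sphene.
That is 3 minerals.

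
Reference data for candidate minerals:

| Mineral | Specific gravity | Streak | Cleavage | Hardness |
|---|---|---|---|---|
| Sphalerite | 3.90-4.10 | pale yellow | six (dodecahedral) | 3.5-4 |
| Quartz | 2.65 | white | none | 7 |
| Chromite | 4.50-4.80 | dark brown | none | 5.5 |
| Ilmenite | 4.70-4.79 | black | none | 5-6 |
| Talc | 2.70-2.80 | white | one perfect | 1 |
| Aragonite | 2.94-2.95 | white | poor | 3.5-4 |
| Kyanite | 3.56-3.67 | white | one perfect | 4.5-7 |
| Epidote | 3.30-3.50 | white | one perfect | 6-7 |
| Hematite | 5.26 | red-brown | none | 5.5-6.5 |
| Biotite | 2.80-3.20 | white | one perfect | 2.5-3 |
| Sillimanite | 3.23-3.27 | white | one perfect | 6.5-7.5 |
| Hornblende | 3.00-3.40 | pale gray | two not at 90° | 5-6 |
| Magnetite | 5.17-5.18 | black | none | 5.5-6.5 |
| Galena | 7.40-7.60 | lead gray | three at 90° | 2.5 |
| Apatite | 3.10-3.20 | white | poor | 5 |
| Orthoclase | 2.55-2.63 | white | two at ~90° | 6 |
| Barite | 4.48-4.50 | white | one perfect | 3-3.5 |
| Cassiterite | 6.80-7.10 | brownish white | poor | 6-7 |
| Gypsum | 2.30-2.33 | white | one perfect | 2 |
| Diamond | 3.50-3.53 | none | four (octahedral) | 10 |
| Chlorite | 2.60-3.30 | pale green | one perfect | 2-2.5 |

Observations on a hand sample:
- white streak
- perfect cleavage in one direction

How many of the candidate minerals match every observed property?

7

White streak: Quartz, Talc, Aragonite, Kyanite, Epidote, Biotite, Sillimanite, Apatite, Orthoclase, Barite, Gypsum remain.
Perfect cleavage in one direction is inconsistent with Quartz, Aragonite, Apatite, Orthoclase.
The minerals that satisfy all observations are Barite, Biotite, Epidote, Gypsum, Kyanite, Sillimanite, Talc.
That is 7 minerals.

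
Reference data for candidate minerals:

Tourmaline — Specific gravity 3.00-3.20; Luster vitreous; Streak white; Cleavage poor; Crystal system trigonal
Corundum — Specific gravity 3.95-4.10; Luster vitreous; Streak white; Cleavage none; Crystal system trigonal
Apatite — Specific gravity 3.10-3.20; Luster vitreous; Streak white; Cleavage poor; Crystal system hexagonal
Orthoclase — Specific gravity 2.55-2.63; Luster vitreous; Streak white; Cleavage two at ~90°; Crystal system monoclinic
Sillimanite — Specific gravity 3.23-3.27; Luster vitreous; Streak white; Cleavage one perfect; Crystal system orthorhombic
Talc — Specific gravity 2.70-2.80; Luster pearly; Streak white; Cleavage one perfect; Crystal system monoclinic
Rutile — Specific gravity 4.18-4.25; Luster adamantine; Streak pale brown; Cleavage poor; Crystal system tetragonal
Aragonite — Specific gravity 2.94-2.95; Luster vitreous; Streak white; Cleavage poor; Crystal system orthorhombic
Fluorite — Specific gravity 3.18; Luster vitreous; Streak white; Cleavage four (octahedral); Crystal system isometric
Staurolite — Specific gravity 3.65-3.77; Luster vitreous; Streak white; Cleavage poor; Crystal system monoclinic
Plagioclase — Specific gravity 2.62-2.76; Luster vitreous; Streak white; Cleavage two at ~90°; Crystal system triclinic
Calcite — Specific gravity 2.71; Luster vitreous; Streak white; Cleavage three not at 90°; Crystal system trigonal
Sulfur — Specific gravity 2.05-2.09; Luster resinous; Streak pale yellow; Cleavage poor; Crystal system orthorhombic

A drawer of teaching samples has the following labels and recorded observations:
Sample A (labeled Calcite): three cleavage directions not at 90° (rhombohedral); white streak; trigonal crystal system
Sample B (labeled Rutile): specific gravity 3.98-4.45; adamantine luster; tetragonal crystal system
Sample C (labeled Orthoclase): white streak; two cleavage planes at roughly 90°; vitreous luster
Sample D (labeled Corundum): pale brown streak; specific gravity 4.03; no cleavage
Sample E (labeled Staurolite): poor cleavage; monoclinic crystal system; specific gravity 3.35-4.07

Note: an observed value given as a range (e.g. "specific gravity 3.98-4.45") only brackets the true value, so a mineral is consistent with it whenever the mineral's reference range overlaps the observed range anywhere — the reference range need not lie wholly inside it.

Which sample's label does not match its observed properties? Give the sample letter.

Sample A: every observation is compatible with the reference values for Calcite.
Sample B: every observation is compatible with the reference values for Rutile.
Sample C: every observation is compatible with the reference values for Orthoclase.
Sample D: pale brown streak is outside the reference for Corundum (white streak) — mislabeled.
Sample E: every observation is compatible with the reference values for Staurolite.
Only sample D is inconsistent with its label.

D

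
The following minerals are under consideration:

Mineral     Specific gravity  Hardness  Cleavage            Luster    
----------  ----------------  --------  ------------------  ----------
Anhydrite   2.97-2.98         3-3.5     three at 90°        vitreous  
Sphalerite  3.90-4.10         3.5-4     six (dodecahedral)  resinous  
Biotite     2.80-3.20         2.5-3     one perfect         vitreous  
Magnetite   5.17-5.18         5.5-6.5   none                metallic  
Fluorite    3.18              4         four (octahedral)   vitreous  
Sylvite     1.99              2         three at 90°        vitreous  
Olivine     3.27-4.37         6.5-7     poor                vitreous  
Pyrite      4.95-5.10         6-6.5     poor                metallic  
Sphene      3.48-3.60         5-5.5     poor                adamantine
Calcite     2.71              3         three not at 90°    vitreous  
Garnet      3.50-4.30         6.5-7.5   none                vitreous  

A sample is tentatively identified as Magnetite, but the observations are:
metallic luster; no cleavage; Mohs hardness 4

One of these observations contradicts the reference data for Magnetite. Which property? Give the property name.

Metallic luster: Magnetite has metallic luster — matches.
No cleavage: Magnetite has cleavage none — matches.
Mohs hardness 4: Magnetite has hardness 5.5-6.5 — inconsistent.
Only the hardness is inconsistent.

hardness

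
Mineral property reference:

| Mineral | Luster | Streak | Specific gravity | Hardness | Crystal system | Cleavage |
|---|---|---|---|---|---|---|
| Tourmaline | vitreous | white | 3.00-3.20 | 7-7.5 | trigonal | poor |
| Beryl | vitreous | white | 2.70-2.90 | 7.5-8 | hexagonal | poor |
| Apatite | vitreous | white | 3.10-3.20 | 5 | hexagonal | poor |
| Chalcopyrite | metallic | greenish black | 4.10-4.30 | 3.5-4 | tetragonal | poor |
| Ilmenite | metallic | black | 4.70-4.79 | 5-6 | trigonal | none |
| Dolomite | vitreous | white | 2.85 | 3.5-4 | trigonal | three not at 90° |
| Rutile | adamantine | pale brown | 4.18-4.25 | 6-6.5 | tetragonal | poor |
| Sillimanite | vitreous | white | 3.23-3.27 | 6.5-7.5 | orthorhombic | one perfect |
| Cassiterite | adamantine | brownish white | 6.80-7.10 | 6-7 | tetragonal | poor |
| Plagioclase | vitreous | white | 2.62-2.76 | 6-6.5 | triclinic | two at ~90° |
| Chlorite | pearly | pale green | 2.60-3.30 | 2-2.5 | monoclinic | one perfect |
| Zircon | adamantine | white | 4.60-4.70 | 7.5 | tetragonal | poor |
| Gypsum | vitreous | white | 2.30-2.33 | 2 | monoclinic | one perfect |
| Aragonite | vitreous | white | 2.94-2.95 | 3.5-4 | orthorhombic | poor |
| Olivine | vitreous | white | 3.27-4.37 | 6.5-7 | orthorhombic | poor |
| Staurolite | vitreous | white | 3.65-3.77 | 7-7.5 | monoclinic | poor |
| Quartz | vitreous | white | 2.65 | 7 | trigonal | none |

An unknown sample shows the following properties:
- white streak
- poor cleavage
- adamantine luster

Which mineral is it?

Zircon

White streak excludes Chalcopyrite, Ilmenite, Rutile, Cassiterite, Chlorite.
Poor cleavage is inconsistent with Dolomite, Sillimanite, Plagioclase, Gypsum, Quartz.
Adamantine luster — only Zircon remains.
The only mineral consistent with every observation is Zircon.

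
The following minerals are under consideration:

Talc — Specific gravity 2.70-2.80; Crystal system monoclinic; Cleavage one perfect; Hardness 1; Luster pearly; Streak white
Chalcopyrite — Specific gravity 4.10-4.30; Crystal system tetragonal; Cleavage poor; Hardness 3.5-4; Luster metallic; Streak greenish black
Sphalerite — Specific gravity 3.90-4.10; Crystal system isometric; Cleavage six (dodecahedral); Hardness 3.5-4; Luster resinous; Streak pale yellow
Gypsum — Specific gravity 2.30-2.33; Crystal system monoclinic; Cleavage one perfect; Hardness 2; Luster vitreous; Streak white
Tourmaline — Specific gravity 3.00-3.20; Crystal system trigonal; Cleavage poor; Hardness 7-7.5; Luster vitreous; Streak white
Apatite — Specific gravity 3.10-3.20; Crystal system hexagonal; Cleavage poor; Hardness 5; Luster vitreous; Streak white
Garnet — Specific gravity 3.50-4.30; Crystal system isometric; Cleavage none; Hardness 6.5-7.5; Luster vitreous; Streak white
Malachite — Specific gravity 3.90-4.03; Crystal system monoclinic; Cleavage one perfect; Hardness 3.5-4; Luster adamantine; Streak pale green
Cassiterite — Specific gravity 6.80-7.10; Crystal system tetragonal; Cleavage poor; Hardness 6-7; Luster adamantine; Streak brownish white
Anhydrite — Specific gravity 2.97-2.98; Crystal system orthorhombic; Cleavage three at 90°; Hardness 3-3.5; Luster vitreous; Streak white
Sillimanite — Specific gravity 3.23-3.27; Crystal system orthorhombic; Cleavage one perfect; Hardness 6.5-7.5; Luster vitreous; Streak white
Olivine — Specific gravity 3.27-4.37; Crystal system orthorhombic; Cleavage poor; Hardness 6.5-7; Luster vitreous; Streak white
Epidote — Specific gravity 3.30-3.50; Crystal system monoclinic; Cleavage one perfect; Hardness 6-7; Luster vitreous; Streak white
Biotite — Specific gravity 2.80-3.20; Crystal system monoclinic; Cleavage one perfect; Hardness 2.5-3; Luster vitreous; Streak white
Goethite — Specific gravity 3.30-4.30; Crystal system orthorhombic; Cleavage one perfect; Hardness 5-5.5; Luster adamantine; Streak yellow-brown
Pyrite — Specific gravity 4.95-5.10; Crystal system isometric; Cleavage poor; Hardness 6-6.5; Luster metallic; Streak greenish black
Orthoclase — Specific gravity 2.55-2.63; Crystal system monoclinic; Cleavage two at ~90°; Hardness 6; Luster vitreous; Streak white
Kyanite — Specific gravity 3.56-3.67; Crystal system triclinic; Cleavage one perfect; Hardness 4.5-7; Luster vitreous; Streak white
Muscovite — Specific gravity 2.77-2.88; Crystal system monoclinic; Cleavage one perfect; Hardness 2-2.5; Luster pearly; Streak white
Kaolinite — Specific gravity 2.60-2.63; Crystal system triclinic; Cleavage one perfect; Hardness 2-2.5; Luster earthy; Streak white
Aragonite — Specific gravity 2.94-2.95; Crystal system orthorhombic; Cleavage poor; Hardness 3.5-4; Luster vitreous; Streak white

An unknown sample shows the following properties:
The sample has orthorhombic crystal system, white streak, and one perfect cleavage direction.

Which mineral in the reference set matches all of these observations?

Orthorhombic crystal system: leaves Anhydrite, Sillimanite, Olivine, Goethite, Aragonite.
White streak rules out Goethite.
One perfect cleavage direction: narrows the field to Sillimanite.
Sillimanite is the sole remaining match.

Sillimanite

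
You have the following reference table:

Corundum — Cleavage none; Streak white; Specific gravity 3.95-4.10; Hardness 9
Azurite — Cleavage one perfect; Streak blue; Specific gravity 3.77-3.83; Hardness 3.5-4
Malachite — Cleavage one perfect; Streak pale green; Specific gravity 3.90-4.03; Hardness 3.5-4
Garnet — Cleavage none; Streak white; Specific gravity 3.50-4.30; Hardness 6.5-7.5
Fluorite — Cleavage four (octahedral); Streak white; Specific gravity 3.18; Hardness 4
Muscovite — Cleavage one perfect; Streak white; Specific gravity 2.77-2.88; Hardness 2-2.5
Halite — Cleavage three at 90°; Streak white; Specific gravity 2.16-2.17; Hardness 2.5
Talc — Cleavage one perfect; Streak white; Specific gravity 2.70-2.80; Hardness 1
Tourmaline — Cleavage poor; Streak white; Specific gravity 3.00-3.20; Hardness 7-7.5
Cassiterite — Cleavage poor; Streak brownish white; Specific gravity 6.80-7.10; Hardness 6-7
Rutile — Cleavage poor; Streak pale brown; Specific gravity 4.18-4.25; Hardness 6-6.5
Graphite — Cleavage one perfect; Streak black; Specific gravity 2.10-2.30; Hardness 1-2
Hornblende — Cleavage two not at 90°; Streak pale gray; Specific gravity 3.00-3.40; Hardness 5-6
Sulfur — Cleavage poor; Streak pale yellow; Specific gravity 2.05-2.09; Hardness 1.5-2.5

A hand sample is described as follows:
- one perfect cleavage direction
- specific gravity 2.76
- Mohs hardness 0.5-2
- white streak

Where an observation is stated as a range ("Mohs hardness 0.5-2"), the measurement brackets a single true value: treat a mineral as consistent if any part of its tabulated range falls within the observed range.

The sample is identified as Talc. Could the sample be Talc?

One perfect cleavage direction — is consistent with Talc (cleavage one perfect).
Specific gravity 2.76 — is consistent with Talc (SG 2.70-2.80).
Mohs hardness 0.5-2 — is consistent with Talc (hardness 1).
White streak — is consistent with Talc (white streak).
Every observed property is compatible with the reference values for Talc.

Consistent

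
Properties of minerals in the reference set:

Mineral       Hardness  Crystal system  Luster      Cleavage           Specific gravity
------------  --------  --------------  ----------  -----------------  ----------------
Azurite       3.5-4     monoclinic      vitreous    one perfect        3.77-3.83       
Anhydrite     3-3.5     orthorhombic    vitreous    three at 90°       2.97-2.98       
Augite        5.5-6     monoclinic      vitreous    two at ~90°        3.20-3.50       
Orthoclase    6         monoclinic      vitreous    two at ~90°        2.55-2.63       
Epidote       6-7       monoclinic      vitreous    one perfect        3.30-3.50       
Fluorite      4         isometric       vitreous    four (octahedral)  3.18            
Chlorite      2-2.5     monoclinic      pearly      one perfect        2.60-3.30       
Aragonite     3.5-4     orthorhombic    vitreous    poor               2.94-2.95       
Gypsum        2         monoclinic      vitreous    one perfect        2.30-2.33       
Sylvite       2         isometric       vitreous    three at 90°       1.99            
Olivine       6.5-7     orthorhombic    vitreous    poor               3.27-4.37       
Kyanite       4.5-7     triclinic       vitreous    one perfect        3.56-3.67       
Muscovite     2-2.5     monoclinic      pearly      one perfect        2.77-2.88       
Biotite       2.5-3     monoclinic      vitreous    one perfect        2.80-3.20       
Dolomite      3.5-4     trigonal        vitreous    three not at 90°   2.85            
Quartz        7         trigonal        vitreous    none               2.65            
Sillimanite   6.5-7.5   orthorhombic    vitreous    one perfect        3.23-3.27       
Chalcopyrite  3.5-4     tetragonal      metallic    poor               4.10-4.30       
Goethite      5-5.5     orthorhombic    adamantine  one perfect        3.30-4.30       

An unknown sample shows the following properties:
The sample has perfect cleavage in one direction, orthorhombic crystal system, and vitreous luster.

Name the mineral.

Sillimanite

Perfect cleavage in one direction: only Azurite, Epidote, Chlorite, Gypsum, Kyanite, Muscovite, Biotite, Sillimanite, Goethite remain.
Orthorhombic crystal system: Sillimanite, Goethite remain.
Vitreous luster eliminates Goethite.
Only Sillimanite satisfies all observations.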